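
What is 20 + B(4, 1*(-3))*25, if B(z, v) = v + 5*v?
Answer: -430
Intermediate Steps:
B(z, v) = 6*v
20 + B(4, 1*(-3))*25 = 20 + (6*(1*(-3)))*25 = 20 + (6*(-3))*25 = 20 - 18*25 = 20 - 450 = -430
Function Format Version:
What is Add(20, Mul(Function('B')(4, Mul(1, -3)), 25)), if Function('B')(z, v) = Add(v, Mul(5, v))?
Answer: -430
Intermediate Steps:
Function('B')(z, v) = Mul(6, v)
Add(20, Mul(Function('B')(4, Mul(1, -3)), 25)) = Add(20, Mul(Mul(6, Mul(1, -3)), 25)) = Add(20, Mul(Mul(6, -3), 25)) = Add(20, Mul(-18, 25)) = Add(20, -450) = -430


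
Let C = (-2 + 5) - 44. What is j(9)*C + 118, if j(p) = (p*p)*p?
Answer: -29771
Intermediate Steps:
C = -41 (C = 3 - 44 = -41)
j(p) = p**3 (j(p) = p**2*p = p**3)
j(9)*C + 118 = 9**3*(-41) + 118 = 729*(-41) + 118 = -29889 + 118 = -29771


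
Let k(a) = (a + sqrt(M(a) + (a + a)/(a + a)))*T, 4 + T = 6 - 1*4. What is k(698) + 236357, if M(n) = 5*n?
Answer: 234961 - 2*sqrt(3491) ≈ 2.3484e+5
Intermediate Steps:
T = -2 (T = -4 + (6 - 1*4) = -4 + (6 - 4) = -4 + 2 = -2)
k(a) = -2*a - 2*sqrt(1 + 5*a) (k(a) = (a + sqrt(5*a + (a + a)/(a + a)))*(-2) = (a + sqrt(5*a + (2*a)/((2*a))))*(-2) = (a + sqrt(5*a + (2*a)*(1/(2*a))))*(-2) = (a + sqrt(5*a + 1))*(-2) = (a + sqrt(1 + 5*a))*(-2) = -2*a - 2*sqrt(1 + 5*a))
k(698) + 236357 = (-2*698 - 2*sqrt(1 + 5*698)) + 236357 = (-1396 - 2*sqrt(1 + 3490)) + 236357 = (-1396 - 2*sqrt(3491)) + 236357 = 234961 - 2*sqrt(3491)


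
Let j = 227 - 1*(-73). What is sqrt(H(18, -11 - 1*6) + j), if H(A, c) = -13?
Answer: sqrt(287) ≈ 16.941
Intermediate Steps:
j = 300 (j = 227 + 73 = 300)
sqrt(H(18, -11 - 1*6) + j) = sqrt(-13 + 300) = sqrt(287)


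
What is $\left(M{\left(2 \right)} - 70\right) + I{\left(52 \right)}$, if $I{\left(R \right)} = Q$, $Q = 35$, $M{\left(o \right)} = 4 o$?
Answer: $-27$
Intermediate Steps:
$I{\left(R \right)} = 35$
$\left(M{\left(2 \right)} - 70\right) + I{\left(52 \right)} = \left(4 \cdot 2 - 70\right) + 35 = \left(8 - 70\right) + 35 = -62 + 35 = -27$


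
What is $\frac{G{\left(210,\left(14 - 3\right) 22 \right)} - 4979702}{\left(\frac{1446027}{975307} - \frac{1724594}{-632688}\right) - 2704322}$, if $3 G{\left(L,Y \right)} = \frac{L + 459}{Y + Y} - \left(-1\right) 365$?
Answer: $\frac{185899840081140821650}{100958767173008793389} \approx 1.8413$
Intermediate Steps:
$G{\left(L,Y \right)} = \frac{365}{3} + \frac{459 + L}{6 Y}$ ($G{\left(L,Y \right)} = \frac{\frac{L + 459}{Y + Y} - \left(-1\right) 365}{3} = \frac{\frac{459 + L}{2 Y} - -365}{3} = \frac{\left(459 + L\right) \frac{1}{2 Y} + 365}{3} = \frac{\frac{459 + L}{2 Y} + 365}{3} = \frac{365 + \frac{459 + L}{2 Y}}{3} = \frac{365}{3} + \frac{459 + L}{6 Y}$)
$\frac{G{\left(210,\left(14 - 3\right) 22 \right)} - 4979702}{\left(\frac{1446027}{975307} - \frac{1724594}{-632688}\right) - 2704322} = \frac{\frac{459 + 210 + 730 \left(14 - 3\right) 22}{6 \left(14 - 3\right) 22} - 4979702}{\left(\frac{1446027}{975307} - \frac{1724594}{-632688}\right) - 2704322} = \frac{\frac{459 + 210 + 730 \cdot 11 \cdot 22}{6 \cdot 11 \cdot 22} - 4979702}{\left(1446027 \cdot \frac{1}{975307} - - \frac{862297}{316344}\right) - 2704322} = \frac{\frac{459 + 210 + 730 \cdot 242}{6 \cdot 242} - 4979702}{\left(\frac{1446027}{975307} + \frac{862297}{316344}\right) - 2704322} = \frac{\frac{1}{6} \cdot \frac{1}{242} \left(459 + 210 + 176660\right) - 4979702}{\frac{1298446265467}{308532517608} - 2704322} = \frac{\frac{1}{6} \cdot \frac{1}{242} \cdot 177329 - 4979702}{- \frac{834369976636436309}{308532517608}} = \left(\frac{177329}{1452} - 4979702\right) \left(- \frac{308532517608}{834369976636436309}\right) = \left(- \frac{7230349975}{1452}\right) \left(- \frac{308532517608}{834369976636436309}\right) = \frac{185899840081140821650}{100958767173008793389}$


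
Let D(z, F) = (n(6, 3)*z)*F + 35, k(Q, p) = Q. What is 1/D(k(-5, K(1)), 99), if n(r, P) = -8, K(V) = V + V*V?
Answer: 1/3995 ≈ 0.00025031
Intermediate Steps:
K(V) = V + V²
D(z, F) = 35 - 8*F*z (D(z, F) = (-8*z)*F + 35 = -8*F*z + 35 = 35 - 8*F*z)
1/D(k(-5, K(1)), 99) = 1/(35 - 8*99*(-5)) = 1/(35 + 3960) = 1/3995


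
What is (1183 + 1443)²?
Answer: 6895876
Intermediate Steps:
(1183 + 1443)² = 2626² = 6895876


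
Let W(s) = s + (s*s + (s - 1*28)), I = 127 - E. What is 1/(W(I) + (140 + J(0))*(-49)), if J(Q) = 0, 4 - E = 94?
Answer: 1/40635 ≈ 2.4609e-5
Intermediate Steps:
E = -90 (E = 4 - 1*94 = 4 - 94 = -90)
I = 217 (I = 127 - 1*(-90) = 127 + 90 = 217)
W(s) = -28 + s² + 2*s (W(s) = s + (s² + (s - 28)) = s + (s² + (-28 + s)) = s + (-28 + s + s²) = -28 + s² + 2*s)
1/(W(I) + (140 + J(0))*(-49)) = 1/((-28 + 217² + 2*217) + (140 + 0)*(-49)) = 1/((-28 + 47089 + 434) + 140*(-49)) = 1/(47495 - 6860) = 1/40635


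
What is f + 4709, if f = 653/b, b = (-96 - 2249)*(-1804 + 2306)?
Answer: 5543387057/1177190 ≈ 4709.0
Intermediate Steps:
b = -1177190 (b = -2345*502 = -1177190)
f = -653/1177190 (f = 653/(-1177190) = 653*(-1/1177190) = -653/1177190 ≈ -0.00055471)
f + 4709 = -653/1177190 + 4709 = 5543387057/1177190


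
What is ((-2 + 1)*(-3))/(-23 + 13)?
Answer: -3/10 ≈ -0.30000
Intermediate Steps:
((-2 + 1)*(-3))/(-23 + 13) = (-1*(-3))/(-10) = -⅒*3 = -3/10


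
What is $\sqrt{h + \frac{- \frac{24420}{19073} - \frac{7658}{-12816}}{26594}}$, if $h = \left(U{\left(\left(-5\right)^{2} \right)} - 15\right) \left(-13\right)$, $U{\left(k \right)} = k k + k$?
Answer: $\frac{i \sqrt{605626596713595867905894707}}{270859411308} \approx 90.857 i$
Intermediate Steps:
$U{\left(k \right)} = k + k^{2}$ ($U{\left(k \right)} = k^{2} + k = k + k^{2}$)
$h = -8255$ ($h = \left(\left(-5\right)^{2} \left(1 + \left(-5\right)^{2}\right) - 15\right) \left(-13\right) = \left(25 \left(1 + 25\right) - 15\right) \left(-13\right) = \left(25 \cdot 26 - 15\right) \left(-13\right) = \left(650 - 15\right) \left(-13\right) = 635 \left(-13\right) = -8255$)
$\sqrt{h + \frac{- \frac{24420}{19073} - \frac{7658}{-12816}}{26594}} = \sqrt{-8255 + \frac{- \frac{24420}{19073} - \frac{7658}{-12816}}{26594}} = \sqrt{-8255 + \left(\left(-24420\right) \frac{1}{19073} - - \frac{3829}{6408}\right) \frac{1}{26594}} = \sqrt{-8255 + \left(- \frac{24420}{19073} + \frac{3829}{6408}\right) \frac{1}{26594}} = \sqrt{-8255 - \frac{83452843}{3250312935696}} = \sqrt{- \frac{26831333367623323}{3250312935696}} = \frac{i \sqrt{605626596713595867905894707}}{270859411308}$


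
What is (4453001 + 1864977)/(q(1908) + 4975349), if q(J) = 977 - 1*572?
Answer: 3158989/2487877 ≈ 1.2698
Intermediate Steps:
q(J) = 405 (q(J) = 977 - 572 = 405)
(4453001 + 1864977)/(q(1908) + 4975349) = (4453001 + 1864977)/(405 + 4975349) = 6317978/4975754 = 6317978*(1/4975754) = 3158989/2487877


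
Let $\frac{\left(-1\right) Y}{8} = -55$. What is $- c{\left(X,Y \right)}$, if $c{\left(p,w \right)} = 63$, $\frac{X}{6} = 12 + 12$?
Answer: $-63$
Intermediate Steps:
$Y = 440$ ($Y = \left(-8\right) \left(-55\right) = 440$)
$X = 144$ ($X = 6 \left(12 + 12\right) = 6 \cdot 24 = 144$)
$- c{\left(X,Y \right)} = \left(-1\right) 63 = -63$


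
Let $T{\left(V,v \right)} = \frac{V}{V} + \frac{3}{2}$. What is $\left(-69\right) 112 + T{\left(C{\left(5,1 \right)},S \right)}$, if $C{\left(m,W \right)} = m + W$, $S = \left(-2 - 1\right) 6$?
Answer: $- \frac{15451}{2} \approx -7725.5$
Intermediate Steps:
$S = -18$ ($S = \left(-3\right) 6 = -18$)
$C{\left(m,W \right)} = W + m$
$T{\left(V,v \right)} = \frac{5}{2}$ ($T{\left(V,v \right)} = 1 + 3 \cdot \frac{1}{2} = 1 + \frac{3}{2} = \frac{5}{2}$)
$\left(-69\right) 112 + T{\left(C{\left(5,1 \right)},S \right)} = \left(-69\right) 112 + \frac{5}{2} = -7728 + \frac{5}{2} = - \frac{15451}{2}$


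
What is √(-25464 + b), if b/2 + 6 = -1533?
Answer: I*√28542 ≈ 168.94*I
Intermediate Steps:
b = -3078 (b = -12 + 2*(-1533) = -12 - 3066 = -3078)
√(-25464 + b) = √(-25464 - 3078) = √(-28542) = I*√28542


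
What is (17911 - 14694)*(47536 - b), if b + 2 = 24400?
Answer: 74434946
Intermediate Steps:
b = 24398 (b = -2 + 24400 = 24398)
(17911 - 14694)*(47536 - b) = (17911 - 14694)*(47536 - 1*24398) = 3217*(47536 - 24398) = 3217*23138 = 74434946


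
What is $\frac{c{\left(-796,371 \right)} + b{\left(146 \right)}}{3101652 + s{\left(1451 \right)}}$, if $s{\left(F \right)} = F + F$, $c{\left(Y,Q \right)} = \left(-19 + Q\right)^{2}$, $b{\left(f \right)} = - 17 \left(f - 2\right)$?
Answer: $\frac{60728}{1552277} \approx 0.039122$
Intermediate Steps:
$b{\left(f \right)} = 34 - 17 f$ ($b{\left(f \right)} = - 17 \left(-2 + f\right) = 34 - 17 f$)
$s{\left(F \right)} = 2 F$
$\frac{c{\left(-796,371 \right)} + b{\left(146 \right)}}{3101652 + s{\left(1451 \right)}} = \frac{\left(-19 + 371\right)^{2} + \left(34 - 2482\right)}{3101652 + 2 \cdot 1451} = \frac{352^{2} + \left(34 - 2482\right)}{3101652 + 2902} = \frac{123904 - 2448}{3104554} = 121456 \cdot \frac{1}{3104554} = \frac{60728}{1552277}$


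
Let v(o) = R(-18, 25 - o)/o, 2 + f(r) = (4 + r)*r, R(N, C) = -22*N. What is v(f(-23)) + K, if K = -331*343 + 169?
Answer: -16437648/145 ≈ -1.1336e+5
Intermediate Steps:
f(r) = -2 + r*(4 + r) (f(r) = -2 + (4 + r)*r = -2 + r*(4 + r))
v(o) = 396/o (v(o) = (-22*(-18))/o = 396/o)
K = -113364 (K = -113533 + 169 = -113364)
v(f(-23)) + K = 396/(-2 + (-23)**2 + 4*(-23)) - 113364 = 396/(-2 + 529 - 92) - 113364 = 396/435 - 113364 = 396*(1/435) - 113364 = 132/145 - 113364 = -16437648/145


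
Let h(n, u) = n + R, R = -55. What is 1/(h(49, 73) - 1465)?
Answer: -1/1471 ≈ -0.00067981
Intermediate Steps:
h(n, u) = -55 + n (h(n, u) = n - 55 = -55 + n)
1/(h(49, 73) - 1465) = 1/((-55 + 49) - 1465) = 1/(-6 - 1465) = 1/(-1471) = -1/1471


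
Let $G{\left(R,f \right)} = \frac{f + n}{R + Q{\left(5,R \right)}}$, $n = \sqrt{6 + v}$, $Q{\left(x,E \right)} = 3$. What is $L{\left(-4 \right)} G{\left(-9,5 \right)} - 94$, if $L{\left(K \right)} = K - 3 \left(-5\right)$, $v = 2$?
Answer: $- \frac{619}{6} - \frac{11 \sqrt{2}}{3} \approx -108.35$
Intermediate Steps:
$n = 2 \sqrt{2}$ ($n = \sqrt{6 + 2} = \sqrt{8} = 2 \sqrt{2} \approx 2.8284$)
$L{\left(K \right)} = 15 + K$ ($L{\left(K \right)} = K - -15 = K + 15 = 15 + K$)
$G{\left(R,f \right)} = \frac{f + 2 \sqrt{2}}{3 + R}$ ($G{\left(R,f \right)} = \frac{f + 2 \sqrt{2}}{R + 3} = \frac{f + 2 \sqrt{2}}{3 + R}$)
$L{\left(-4 \right)} G{\left(-9,5 \right)} - 94 = \left(15 - 4\right) \frac{5 + 2 \sqrt{2}}{3 - 9} - 94 = 11 \frac{5 + 2 \sqrt{2}}{-6} - 94 = 11 \left(- \frac{5 + 2 \sqrt{2}}{6}\right) - 94 = 11 \left(- \frac{5}{6} - \frac{\sqrt{2}}{3}\right) - 94 = \left(- \frac{55}{6} - \frac{11 \sqrt{2}}{3}\right) - 94 = - \frac{619}{6} - \frac{11 \sqrt{2}}{3}$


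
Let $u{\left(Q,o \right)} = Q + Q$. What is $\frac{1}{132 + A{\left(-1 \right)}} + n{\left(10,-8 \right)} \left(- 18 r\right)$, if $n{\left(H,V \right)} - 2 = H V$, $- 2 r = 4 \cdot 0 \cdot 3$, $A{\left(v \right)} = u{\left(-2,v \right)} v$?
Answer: $\frac{1}{136} \approx 0.0073529$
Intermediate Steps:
$u{\left(Q,o \right)} = 2 Q$
$A{\left(v \right)} = - 4 v$ ($A{\left(v \right)} = 2 \left(-2\right) v = - 4 v$)
$r = 0$ ($r = - \frac{4 \cdot 0 \cdot 3}{2} = - \frac{0 \cdot 3}{2} = \left(- \frac{1}{2}\right) 0 = 0$)
$n{\left(H,V \right)} = 2 + H V$
$\frac{1}{132 + A{\left(-1 \right)}} + n{\left(10,-8 \right)} \left(- 18 r\right) = \frac{1}{132 - -4} + \left(2 + 10 \left(-8\right)\right) \left(\left(-18\right) 0\right) = \frac{1}{132 + 4} + \left(2 - 80\right) 0 = \frac{1}{136} - 0 = \frac{1}{136} + 0 = \frac{1}{136}$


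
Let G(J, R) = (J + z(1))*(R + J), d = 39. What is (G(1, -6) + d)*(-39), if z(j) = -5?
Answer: -2301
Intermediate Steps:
G(J, R) = (-5 + J)*(J + R) (G(J, R) = (J - 5)*(R + J) = (-5 + J)*(J + R))
(G(1, -6) + d)*(-39) = ((1**2 - 5*1 - 5*(-6) + 1*(-6)) + 39)*(-39) = ((1 - 5 + 30 - 6) + 39)*(-39) = (20 + 39)*(-39) = 59*(-39) = -2301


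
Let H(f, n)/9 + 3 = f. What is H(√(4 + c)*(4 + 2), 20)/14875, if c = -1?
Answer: -27/14875 + 54*√3/14875 ≈ 0.0044727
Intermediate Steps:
H(f, n) = -27 + 9*f
H(√(4 + c)*(4 + 2), 20)/14875 = (-27 + 9*(√(4 - 1)*(4 + 2)))/14875 = (-27 + 9*(√3*6))*(1/14875) = (-27 + 9*(6*√3))*(1/14875) = (-27 + 54*√3)*(1/14875) = -27/14875 + 54*√3/14875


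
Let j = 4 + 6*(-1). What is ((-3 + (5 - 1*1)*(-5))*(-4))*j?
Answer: -184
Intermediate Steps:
j = -2 (j = 4 - 6 = -2)
((-3 + (5 - 1*1)*(-5))*(-4))*j = ((-3 + (5 - 1*1)*(-5))*(-4))*(-2) = ((-3 + (5 - 1)*(-5))*(-4))*(-2) = ((-3 + 4*(-5))*(-4))*(-2) = ((-3 - 20)*(-4))*(-2) = -23*(-4)*(-2) = 92*(-2) = -184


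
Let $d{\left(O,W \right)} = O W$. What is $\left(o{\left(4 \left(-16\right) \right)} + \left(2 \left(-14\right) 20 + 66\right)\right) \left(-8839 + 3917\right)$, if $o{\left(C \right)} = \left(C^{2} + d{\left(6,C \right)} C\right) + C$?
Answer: $-138377108$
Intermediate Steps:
$o{\left(C \right)} = C + 7 C^{2}$ ($o{\left(C \right)} = \left(C^{2} + 6 C C\right) + C = \left(C^{2} + 6 C^{2}\right) + C = 7 C^{2} + C = C + 7 C^{2}$)
$\left(o{\left(4 \left(-16\right) \right)} + \left(2 \left(-14\right) 20 + 66\right)\right) \left(-8839 + 3917\right) = \left(4 \left(-16\right) \left(1 + 7 \cdot 4 \left(-16\right)\right) + \left(2 \left(-14\right) 20 + 66\right)\right) \left(-8839 + 3917\right) = \left(- 64 \left(1 + 7 \left(-64\right)\right) + \left(\left(-28\right) 20 + 66\right)\right) \left(-4922\right) = \left(- 64 \left(1 - 448\right) + \left(-560 + 66\right)\right) \left(-4922\right) = \left(\left(-64\right) \left(-447\right) - 494\right) \left(-4922\right) = \left(28608 - 494\right) \left(-4922\right) = 28114 \left(-4922\right) = -138377108$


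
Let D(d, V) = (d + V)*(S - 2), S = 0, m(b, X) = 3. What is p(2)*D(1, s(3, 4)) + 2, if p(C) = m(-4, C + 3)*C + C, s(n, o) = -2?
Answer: 18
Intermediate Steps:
D(d, V) = -2*V - 2*d (D(d, V) = (d + V)*(0 - 2) = (V + d)*(-2) = -2*V - 2*d)
p(C) = 4*C (p(C) = 3*C + C = 4*C)
p(2)*D(1, s(3, 4)) + 2 = (4*2)*(-2*(-2) - 2*1) + 2 = 8*(4 - 2) + 2 = 8*2 + 2 = 16 + 2 = 18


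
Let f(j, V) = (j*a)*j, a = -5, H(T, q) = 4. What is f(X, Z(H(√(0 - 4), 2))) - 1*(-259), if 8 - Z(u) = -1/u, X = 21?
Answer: -1946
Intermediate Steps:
Z(u) = 8 + 1/u (Z(u) = 8 - (-1)/u = 8 + 1/u)
f(j, V) = -5*j² (f(j, V) = (j*(-5))*j = (-5*j)*j = -5*j²)
f(X, Z(H(√(0 - 4), 2))) - 1*(-259) = -5*21² - 1*(-259) = -5*441 + 259 = -2205 + 259 = -1946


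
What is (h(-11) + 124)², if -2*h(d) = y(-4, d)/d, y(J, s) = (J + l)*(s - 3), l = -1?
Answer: 1957201/121 ≈ 16175.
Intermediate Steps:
y(J, s) = (-1 + J)*(-3 + s) (y(J, s) = (J - 1)*(s - 3) = (-1 + J)*(-3 + s))
h(d) = -(15 - 5*d)/(2*d) (h(d) = -(3 - d - 3*(-4) - 4*d)/(2*d) = -(3 - d + 12 - 4*d)/(2*d) = -(15 - 5*d)/(2*d))
(h(-11) + 124)² = ((5/2)*(-3 - 11)/(-11) + 124)² = ((5/2)*(-1/11)*(-14) + 124)² = (35/11 + 124)² = (1399/11)² = 1957201/121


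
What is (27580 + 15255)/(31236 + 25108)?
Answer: 42835/56344 ≈ 0.76024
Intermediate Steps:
(27580 + 15255)/(31236 + 25108) = 42835/56344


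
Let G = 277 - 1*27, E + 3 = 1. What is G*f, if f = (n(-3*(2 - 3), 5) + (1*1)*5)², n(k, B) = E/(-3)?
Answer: 72250/9 ≈ 8027.8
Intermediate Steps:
E = -2 (E = -3 + 1 = -2)
n(k, B) = ⅔ (n(k, B) = -2/(-3) = -2*(-⅓) = ⅔)
f = 289/9 (f = (⅔ + (1*1)*5)² = (⅔ + 1*5)² = (⅔ + 5)² = (17/3)² = 289/9 ≈ 32.111)
G = 250 (G = 277 - 27 = 250)
G*f = 250*(289/9) = 72250/9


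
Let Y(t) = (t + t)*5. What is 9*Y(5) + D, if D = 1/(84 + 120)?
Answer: 91801/204 ≈ 450.00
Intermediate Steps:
D = 1/204 ≈ 0.0049020
Y(t) = 10*t (Y(t) = (2*t)*5 = 10*t)
9*Y(5) + D = 9*(10*5) + 1/204 = 9*50 + 1/204 = 450 + 1/204 = 91801/204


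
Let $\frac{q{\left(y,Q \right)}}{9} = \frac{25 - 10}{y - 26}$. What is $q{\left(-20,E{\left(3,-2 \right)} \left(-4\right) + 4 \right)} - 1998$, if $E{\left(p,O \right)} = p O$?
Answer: $- \frac{92043}{46} \approx -2000.9$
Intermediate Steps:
$E{\left(p,O \right)} = O p$
$q{\left(y,Q \right)} = \frac{135}{-26 + y}$ ($q{\left(y,Q \right)} = 9 \frac{25 - 10}{y - 26} = 9 \frac{15}{-26 + y} = \frac{135}{-26 + y}$)
$q{\left(-20,E{\left(3,-2 \right)} \left(-4\right) + 4 \right)} - 1998 = \frac{135}{-26 - 20} - 1998 = \frac{135}{-46} - 1998 = 135 \left(- \frac{1}{46}\right) - 1998 = - \frac{135}{46} - 1998 = - \frac{92043}{46}$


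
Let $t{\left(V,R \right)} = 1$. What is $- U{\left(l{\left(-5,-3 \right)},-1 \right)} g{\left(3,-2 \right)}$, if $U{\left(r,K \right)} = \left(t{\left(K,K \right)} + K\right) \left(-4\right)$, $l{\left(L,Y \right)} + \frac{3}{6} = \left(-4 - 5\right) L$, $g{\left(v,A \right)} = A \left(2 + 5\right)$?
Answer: $0$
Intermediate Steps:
$g{\left(v,A \right)} = 7 A$ ($g{\left(v,A \right)} = A 7 = 7 A$)
$l{\left(L,Y \right)} = - \frac{1}{2} - 9 L$ ($l{\left(L,Y \right)} = - \frac{1}{2} + \left(-4 - 5\right) L = - \frac{1}{2} - 9 L$)
$U{\left(r,K \right)} = -4 - 4 K$ ($U{\left(r,K \right)} = \left(1 + K\right) \left(-4\right) = -4 - 4 K$)
$- U{\left(l{\left(-5,-3 \right)},-1 \right)} g{\left(3,-2 \right)} = - (-4 - -4) 7 \left(-2\right) = - (-4 + 4) \left(-14\right) = \left(-1\right) 0 \left(-14\right) = 0 \left(-14\right) = 0$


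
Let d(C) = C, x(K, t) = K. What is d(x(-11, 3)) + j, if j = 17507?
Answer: 17496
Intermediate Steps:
d(x(-11, 3)) + j = -11 + 17507 = 17496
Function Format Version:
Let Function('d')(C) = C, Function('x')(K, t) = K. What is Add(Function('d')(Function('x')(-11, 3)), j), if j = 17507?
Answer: 17496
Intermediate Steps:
Add(Function('d')(Function('x')(-11, 3)), j) = Add(-11, 17507) = 17496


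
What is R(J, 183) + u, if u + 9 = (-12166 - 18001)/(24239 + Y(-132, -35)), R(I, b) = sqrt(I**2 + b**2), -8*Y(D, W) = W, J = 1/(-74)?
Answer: -1986859/193947 + sqrt(183385765)/74 ≈ 172.76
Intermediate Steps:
J = -1/74 ≈ -0.013514
Y(D, W) = -W/8
u = -1986859/193947 (u = -9 + (-12166 - 18001)/(24239 - 1/8*(-35)) = -9 - 30167/(24239 + 35/8) = -9 - 30167/193947/8 = -9 - 30167*8/193947 = -9 - 241336/193947 = -1986859/193947 ≈ -10.244)
R(J, 183) + u = sqrt((-1/74)**2 + 183**2) - 1986859/193947 = sqrt(1/5476 + 33489) - 1986859/193947 = sqrt(183385765/5476) - 1986859/193947 = sqrt(183385765)/74 - 1986859/193947 = -1986859/193947 + sqrt(183385765)/74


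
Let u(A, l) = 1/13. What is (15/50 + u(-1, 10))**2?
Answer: 2401/16900 ≈ 0.14207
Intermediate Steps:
u(A, l) = 1/13
(15/50 + u(-1, 10))**2 = (15/50 + 1/13)**2 = (15*(1/50) + 1/13)**2 = (3/10 + 1/13)**2 = (49/130)**2 = 2401/16900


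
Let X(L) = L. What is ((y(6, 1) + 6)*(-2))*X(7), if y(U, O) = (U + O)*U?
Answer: -672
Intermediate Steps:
y(U, O) = U*(O + U) (y(U, O) = (O + U)*U = U*(O + U))
((y(6, 1) + 6)*(-2))*X(7) = ((6*(1 + 6) + 6)*(-2))*7 = ((6*7 + 6)*(-2))*7 = ((42 + 6)*(-2))*7 = (48*(-2))*7 = -96*7 = -672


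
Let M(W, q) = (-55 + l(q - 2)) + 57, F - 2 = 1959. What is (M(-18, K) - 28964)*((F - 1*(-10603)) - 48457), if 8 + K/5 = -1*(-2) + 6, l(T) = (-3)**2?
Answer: 1039210029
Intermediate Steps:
l(T) = 9
F = 1961 (F = 2 + 1959 = 1961)
K = 0 (K = -40 + 5*(-1*(-2) + 6) = -40 + 5*(2 + 6) = -40 + 5*8 = -40 + 40 = 0)
M(W, q) = 11 (M(W, q) = (-55 + 9) + 57 = -46 + 57 = 11)
(M(-18, K) - 28964)*((F - 1*(-10603)) - 48457) = (11 - 28964)*((1961 - 1*(-10603)) - 48457) = -28953*((1961 + 10603) - 48457) = -28953*(12564 - 48457) = -28953*(-35893) = 1039210029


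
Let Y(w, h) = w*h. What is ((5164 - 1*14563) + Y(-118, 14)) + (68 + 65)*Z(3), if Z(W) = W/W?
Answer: -10918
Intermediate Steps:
Y(w, h) = h*w
Z(W) = 1
((5164 - 1*14563) + Y(-118, 14)) + (68 + 65)*Z(3) = ((5164 - 1*14563) + 14*(-118)) + (68 + 65)*1 = ((5164 - 14563) - 1652) + 133*1 = (-9399 - 1652) + 133 = -11051 + 133 = -10918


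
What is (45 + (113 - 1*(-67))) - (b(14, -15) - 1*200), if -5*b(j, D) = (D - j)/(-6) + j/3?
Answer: 4269/10 ≈ 426.90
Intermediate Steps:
b(j, D) = -j/10 + D/30 (b(j, D) = -((D - j)/(-6) + j/3)/5 = -((D - j)*(-⅙) + j*(⅓))/5 = -((-D/6 + j/6) + j/3)/5 = -(j/2 - D/6)/5 = -j/10 + D/30)
(45 + (113 - 1*(-67))) - (b(14, -15) - 1*200) = (45 + (113 - 1*(-67))) - ((-⅒*14 + (1/30)*(-15)) - 1*200) = (45 + (113 + 67)) - ((-7/5 - ½) - 200) = (45 + 180) - (-19/10 - 200) = 225 - 1*(-2019/10) = 225 + 2019/10 = 4269/10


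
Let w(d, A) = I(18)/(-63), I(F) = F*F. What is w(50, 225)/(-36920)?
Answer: 9/64610 ≈ 0.00013930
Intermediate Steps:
I(F) = F²
w(d, A) = -36/7 (w(d, A) = 18²/(-63) = 324*(-1/63) = -36/7)
w(50, 225)/(-36920) = -36/7/(-36920) = -36/7*(-1/36920) = 9/64610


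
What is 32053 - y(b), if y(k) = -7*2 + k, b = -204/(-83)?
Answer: 2661357/83 ≈ 32065.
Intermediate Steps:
b = 204/83 (b = -204*(-1/83) = 204/83 ≈ 2.4578)
y(k) = -14 + k
32053 - y(b) = 32053 - (-14 + 204/83) = 32053 - 1*(-958/83) = 32053 + 958/83 = 2661357/83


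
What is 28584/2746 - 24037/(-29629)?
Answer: 456460469/40680617 ≈ 11.221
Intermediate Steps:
28584/2746 - 24037/(-29629) = 28584*(1/2746) - 24037*(-1/29629) = 14292/1373 + 24037/29629 = 456460469/40680617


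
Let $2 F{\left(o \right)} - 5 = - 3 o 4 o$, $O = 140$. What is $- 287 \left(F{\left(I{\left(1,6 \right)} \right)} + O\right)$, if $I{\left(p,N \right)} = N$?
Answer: $\frac{42189}{2} \approx 21095.0$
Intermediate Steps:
$F{\left(o \right)} = \frac{5}{2} - 6 o^{2}$ ($F{\left(o \right)} = \frac{5}{2} + \frac{- 3 o 4 o}{2} = \frac{5}{2} + \frac{- 12 o o}{2} = \frac{5}{2} + \frac{\left(-12\right) o^{2}}{2} = \frac{5}{2} - 6 o^{2}$)
$- 287 \left(F{\left(I{\left(1,6 \right)} \right)} + O\right) = - 287 \left(\left(\frac{5}{2} - 6 \cdot 6^{2}\right) + 140\right) = - 287 \left(\left(\frac{5}{2} - 216\right) + 140\right) = - 287 \left(- \frac{427}{2} + 140\right) = \left(-287\right) \left(- \frac{147}{2}\right) = \frac{42189}{2}$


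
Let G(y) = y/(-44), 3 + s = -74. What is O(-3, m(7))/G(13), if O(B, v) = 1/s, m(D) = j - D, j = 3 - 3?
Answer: 4/91 ≈ 0.043956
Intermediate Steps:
s = -77 (s = -3 - 74 = -77)
j = 0
m(D) = -D (m(D) = 0 - D = -D)
O(B, v) = -1/77 (O(B, v) = 1/(-77) = -1/77)
G(y) = -y/44 (G(y) = y*(-1/44) = -y/44)
O(-3, m(7))/G(13) = -1/(77*((-1/44*13))) = -1/(77*(-13/44)) = -1/77*(-44/13) = 4/91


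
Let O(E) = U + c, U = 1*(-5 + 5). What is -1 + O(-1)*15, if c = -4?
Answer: -61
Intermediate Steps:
U = 0 (U = 1*0 = 0)
O(E) = -4 (O(E) = 0 - 4 = -4)
-1 + O(-1)*15 = -1 - 4*15 = -1 - 60 = -61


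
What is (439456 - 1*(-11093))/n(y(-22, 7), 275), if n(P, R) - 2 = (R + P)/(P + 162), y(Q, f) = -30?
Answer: 59472468/509 ≈ 1.1684e+5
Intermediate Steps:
n(P, R) = 2 + (P + R)/(162 + P) (n(P, R) = 2 + (R + P)/(P + 162) = 2 + (P + R)/(162 + P))
(439456 - 1*(-11093))/n(y(-22, 7), 275) = (439456 - 1*(-11093))/(((324 + 275 + 3*(-30))/(162 - 30))) = (439456 + 11093)/(((324 + 275 - 90)/132)) = 450549/(((1/132)*509)) = 450549/(509/132) = 450549*(132/509) = 59472468/509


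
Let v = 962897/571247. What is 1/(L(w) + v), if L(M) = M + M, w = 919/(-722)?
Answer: -206220167/177370176 ≈ -1.1627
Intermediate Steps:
w = -919/722 (w = 919*(-1/722) = -919/722 ≈ -1.2729)
v = 962897/571247 (v = 962897*(1/571247) = 962897/571247 ≈ 1.6856)
L(M) = 2*M
1/(L(w) + v) = 1/(2*(-919/722) + 962897/571247) = 1/(-919/361 + 962897/571247) = 1/(-177370176/206220167) = -206220167/177370176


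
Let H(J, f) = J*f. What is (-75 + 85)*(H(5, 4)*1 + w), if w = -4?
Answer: 160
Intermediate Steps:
(-75 + 85)*(H(5, 4)*1 + w) = (-75 + 85)*((5*4)*1 - 4) = 10*(20*1 - 4) = 10*(20 - 4) = 10*16 = 160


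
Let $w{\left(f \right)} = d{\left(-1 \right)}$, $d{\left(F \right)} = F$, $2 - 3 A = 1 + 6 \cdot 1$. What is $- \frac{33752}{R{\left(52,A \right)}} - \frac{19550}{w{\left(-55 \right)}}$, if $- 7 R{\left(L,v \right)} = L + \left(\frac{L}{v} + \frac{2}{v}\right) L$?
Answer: $\frac{39606220}{2041} \approx 19405.0$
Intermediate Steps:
$A = - \frac{5}{3}$ ($A = \frac{2}{3} - \frac{1 + 6 \cdot 1}{3} = \frac{2}{3} - \frac{1 + 6}{3} = \frac{2}{3} - \frac{7}{3} = - \frac{5}{3} \approx -1.6667$)
$w{\left(f \right)} = -1$
$R{\left(L,v \right)} = - \frac{L}{7} - \frac{L \left(\frac{2}{v} + \frac{L}{v}\right)}{7}$ ($R{\left(L,v \right)} = - \frac{L + \left(\frac{L}{v} + \frac{2}{v}\right) L}{7} = - \frac{L + \left(\frac{2}{v} + \frac{L}{v}\right) L}{7} = - \frac{L + L \left(\frac{2}{v} + \frac{L}{v}\right)}{7} = - \frac{L}{7} - \frac{L \left(\frac{2}{v} + \frac{L}{v}\right)}{7}$)
$- \frac{33752}{R{\left(52,A \right)}} - \frac{19550}{w{\left(-55 \right)}} = - \frac{33752}{\left(- \frac{1}{7}\right) 52 \frac{1}{- \frac{5}{3}} \left(2 + 52 - \frac{5}{3}\right)} - \frac{19550}{-1} = - \frac{33752}{\left(- \frac{1}{7}\right) 52 \left(- \frac{3}{5}\right) \frac{157}{3}} - -19550 = - \frac{33752}{\frac{8164}{35}} + 19550 = \left(-33752\right) \frac{35}{8164} + 19550 = - \frac{295330}{2041} + 19550 = \frac{39606220}{2041}$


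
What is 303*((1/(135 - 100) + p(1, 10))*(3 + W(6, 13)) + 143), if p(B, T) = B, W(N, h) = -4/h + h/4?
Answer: 20557338/455 ≈ 45181.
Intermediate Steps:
W(N, h) = -4/h + h/4 (W(N, h) = -4/h + h*(¼) = -4/h + h/4)
303*((1/(135 - 100) + p(1, 10))*(3 + W(6, 13)) + 143) = 303*((1/(135 - 100) + 1)*(3 + (-4/13 + (¼)*13)) + 143) = 303*((1/35 + 1)*(3 + (-4*1/13 + 13/4)) + 143) = 303*((1/35 + 1)*(3 + (-4/13 + 13/4)) + 143) = 303*(36*(3 + 153/52)/35 + 143) = 303*((36/35)*(309/52) + 143) = 303*(2781/455 + 143) = 303*(67846/455) = 20557338/455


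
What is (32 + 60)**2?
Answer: 8464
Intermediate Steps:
(32 + 60)**2 = 92**2 = 8464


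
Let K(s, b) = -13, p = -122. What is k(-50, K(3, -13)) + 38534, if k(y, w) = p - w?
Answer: 38425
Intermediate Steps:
k(y, w) = -122 - w
k(-50, K(3, -13)) + 38534 = (-122 - 1*(-13)) + 38534 = (-122 + 13) + 38534 = -109 + 38534 = 38425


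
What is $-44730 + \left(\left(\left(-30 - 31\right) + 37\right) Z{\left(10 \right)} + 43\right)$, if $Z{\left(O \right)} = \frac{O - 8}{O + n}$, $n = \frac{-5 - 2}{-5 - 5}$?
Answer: $- \frac{4781989}{107} \approx -44692.0$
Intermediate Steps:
$n = \frac{7}{10}$ ($n = - \frac{7}{-10} = \left(-7\right) \left(- \frac{1}{10}\right) = \frac{7}{10} \approx 0.7$)
$Z{\left(O \right)} = \frac{-8 + O}{\frac{7}{10} + O}$ ($Z{\left(O \right)} = \frac{O - 8}{O + \frac{7}{10}} = \frac{-8 + O}{\frac{7}{10} + O}$)
$-44730 + \left(\left(\left(-30 - 31\right) + 37\right) Z{\left(10 \right)} + 43\right) = -44730 + \left(\left(\left(-30 - 31\right) + 37\right) \frac{10 \left(-8 + 10\right)}{7 + 10 \cdot 10} + 43\right) = -44730 + \left(\left(-61 + 37\right) 10 \frac{1}{7 + 100} \cdot 2 + 43\right) = -44730 + \left(- 24 \cdot 10 \cdot \frac{1}{107} \cdot 2 + 43\right) = -44730 + \left(\left(-24\right) \frac{20}{107} + 43\right) = -44730 + \left(- \frac{480}{107} + 43\right) = -44730 + \frac{4121}{107} = - \frac{4781989}{107}$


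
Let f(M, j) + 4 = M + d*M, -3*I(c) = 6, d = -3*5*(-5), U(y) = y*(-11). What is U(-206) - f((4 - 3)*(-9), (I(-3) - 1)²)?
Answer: 2954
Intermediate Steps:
U(y) = -11*y
d = 75 (d = -15*(-5) = 75)
I(c) = -2 (I(c) = -⅓*6 = -2)
f(M, j) = -4 + 76*M (f(M, j) = -4 + (M + 75*M) = -4 + 76*M)
U(-206) - f((4 - 3)*(-9), (I(-3) - 1)²) = -11*(-206) - (-4 + 76*((4 - 3)*(-9))) = 2266 - (-4 + 76*(1*(-9))) = 2266 - (-4 + 76*(-9)) = 2266 - (-4 - 684) = 2266 - 1*(-688) = 2266 + 688 = 2954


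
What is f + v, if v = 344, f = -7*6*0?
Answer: 344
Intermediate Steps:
f = 0 (f = -42*0 = 0)
f + v = 0 + 344 = 344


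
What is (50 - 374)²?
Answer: 104976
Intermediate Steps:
(50 - 374)² = (-324)² = 104976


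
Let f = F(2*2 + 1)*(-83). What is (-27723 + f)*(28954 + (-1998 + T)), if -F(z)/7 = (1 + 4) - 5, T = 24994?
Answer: -1440209850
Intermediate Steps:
F(z) = 0 (F(z) = -7*((1 + 4) - 5) = -7*(5 - 5) = -7*0 = 0)
f = 0 (f = 0*(-83) = 0)
(-27723 + f)*(28954 + (-1998 + T)) = (-27723 + 0)*(28954 + (-1998 + 24994)) = -27723*(28954 + 22996) = -27723*51950 = -1440209850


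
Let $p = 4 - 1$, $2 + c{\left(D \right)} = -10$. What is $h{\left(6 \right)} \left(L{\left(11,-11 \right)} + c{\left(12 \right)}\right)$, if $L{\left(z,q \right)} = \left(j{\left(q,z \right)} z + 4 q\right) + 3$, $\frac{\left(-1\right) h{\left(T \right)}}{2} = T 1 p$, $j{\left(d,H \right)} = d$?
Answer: $6264$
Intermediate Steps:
$c{\left(D \right)} = -12$ ($c{\left(D \right)} = -2 - 10 = -12$)
$p = 3$
$h{\left(T \right)} = - 6 T$ ($h{\left(T \right)} = - 2 T 1 \cdot 3 = - 2 T 3 = - 2 \cdot 3 T = - 6 T$)
$L{\left(z,q \right)} = 3 + 4 q + q z$ ($L{\left(z,q \right)} = \left(q z + 4 q\right) + 3 = \left(4 q + q z\right) + 3 = 3 + 4 q + q z$)
$h{\left(6 \right)} \left(L{\left(11,-11 \right)} + c{\left(12 \right)}\right) = \left(-6\right) 6 \left(\left(3 + 4 \left(-11\right) - 121\right) - 12\right) = - 36 \left(\left(3 - 44 - 121\right) - 12\right) = - 36 \left(-162 - 12\right) = \left(-36\right) \left(-174\right) = 6264$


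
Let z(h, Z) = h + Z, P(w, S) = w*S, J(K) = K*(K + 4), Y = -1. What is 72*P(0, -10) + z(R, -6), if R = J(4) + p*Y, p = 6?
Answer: 20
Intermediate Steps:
J(K) = K*(4 + K)
P(w, S) = S*w
R = 26 (R = 4*(4 + 4) + 6*(-1) = 4*8 - 6 = 32 - 6 = 26)
z(h, Z) = Z + h
72*P(0, -10) + z(R, -6) = 72*(-10*0) + (-6 + 26) = 72*0 + 20 = 0 + 20 = 20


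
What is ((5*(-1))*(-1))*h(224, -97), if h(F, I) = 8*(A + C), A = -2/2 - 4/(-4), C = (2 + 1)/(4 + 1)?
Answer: 24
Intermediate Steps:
C = ⅗ (C = 3/5 = 3*(⅕) = ⅗ ≈ 0.60000)
A = 0 (A = -2*½ - 4*(-¼) = -1 + 1 = 0)
h(F, I) = 24/5 (h(F, I) = 8*(0 + ⅗) = 8*(⅗) = 24/5)
((5*(-1))*(-1))*h(224, -97) = ((5*(-1))*(-1))*(24/5) = -5*(-1)*(24/5) = 5*(24/5) = 24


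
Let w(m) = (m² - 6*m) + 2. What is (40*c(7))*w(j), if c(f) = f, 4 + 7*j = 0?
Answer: 11280/7 ≈ 1611.4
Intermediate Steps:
j = -4/7 (j = -4/7 + (⅐)*0 = -4/7 + 0 = -4/7 ≈ -0.57143)
w(m) = 2 + m² - 6*m
(40*c(7))*w(j) = (40*7)*(2 + (-4/7)² - 6*(-4/7)) = 280*(2 + 16/49 + 24/7) = 280*(282/49) = 11280/7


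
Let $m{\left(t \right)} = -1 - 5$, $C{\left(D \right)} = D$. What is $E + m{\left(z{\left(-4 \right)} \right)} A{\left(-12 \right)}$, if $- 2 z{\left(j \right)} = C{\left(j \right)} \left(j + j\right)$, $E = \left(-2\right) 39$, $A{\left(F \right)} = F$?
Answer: $-6$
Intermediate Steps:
$E = -78$
$z{\left(j \right)} = - j^{2}$ ($z{\left(j \right)} = - \frac{j \left(j + j\right)}{2} = - \frac{j 2 j}{2} = - \frac{2 j^{2}}{2} = - j^{2}$)
$m{\left(t \right)} = -6$ ($m{\left(t \right)} = -1 - 5 = -6$)
$E + m{\left(z{\left(-4 \right)} \right)} A{\left(-12 \right)} = -78 - -72 = -78 + 72 = -6$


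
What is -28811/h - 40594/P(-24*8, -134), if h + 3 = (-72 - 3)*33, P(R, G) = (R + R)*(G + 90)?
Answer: 32183227/3489024 ≈ 9.2241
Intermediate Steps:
P(R, G) = 2*R*(90 + G) (P(R, G) = (2*R)*(90 + G) = 2*R*(90 + G))
h = -2478 (h = -3 + (-72 - 3)*33 = -3 - 75*33 = -3 - 2475 = -2478)
-28811/h - 40594/P(-24*8, -134) = -28811/(-2478) - 40594*(-1/(384*(90 - 134))) = -28811*(-1/2478) - 40594/(2*(-192)*(-44)) = 28811/2478 - 40594/16896 = 28811/2478 - 40594*1/16896 = 28811/2478 - 20297/8448 = 32183227/3489024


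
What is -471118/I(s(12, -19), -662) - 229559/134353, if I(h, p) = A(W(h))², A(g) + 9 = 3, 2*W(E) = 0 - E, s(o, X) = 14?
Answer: -31652190389/2418354 ≈ -13088.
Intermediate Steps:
W(E) = -E/2 (W(E) = (0 - E)/2 = (-E)/2 = -E/2)
A(g) = -6 (A(g) = -9 + 3 = -6)
I(h, p) = 36 (I(h, p) = (-6)² = 36)
-471118/I(s(12, -19), -662) - 229559/134353 = -471118/36 - 229559/134353 = -471118*1/36 - 229559*1/134353 = -235559/18 - 229559/134353 = -31652190389/2418354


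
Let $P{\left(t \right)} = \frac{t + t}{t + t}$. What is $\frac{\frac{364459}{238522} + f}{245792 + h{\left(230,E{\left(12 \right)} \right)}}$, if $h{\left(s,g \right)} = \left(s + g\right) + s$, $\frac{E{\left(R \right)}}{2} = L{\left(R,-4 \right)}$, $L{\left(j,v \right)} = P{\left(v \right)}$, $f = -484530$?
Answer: $- \frac{115570700201}{58736996588} \approx -1.9676$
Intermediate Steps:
$P{\left(t \right)} = 1$ ($P{\left(t \right)} = \frac{2 t}{2 t} = 2 t \frac{1}{2 t} = 1$)
$L{\left(j,v \right)} = 1$
$E{\left(R \right)} = 2$ ($E{\left(R \right)} = 2 \cdot 1 = 2$)
$h{\left(s,g \right)} = g + 2 s$ ($h{\left(s,g \right)} = \left(g + s\right) + s = g + 2 s$)
$\frac{\frac{364459}{238522} + f}{245792 + h{\left(230,E{\left(12 \right)} \right)}} = \frac{\frac{364459}{238522} - 484530}{245792 + \left(2 + 2 \cdot 230\right)} = \frac{364459 \cdot \frac{1}{238522} - 484530}{245792 + \left(2 + 460\right)} = \frac{\frac{364459}{238522} - 484530}{245792 + 462} = - \frac{115570700201}{238522 \cdot 246254} = \left(- \frac{115570700201}{238522}\right) \frac{1}{246254} = - \frac{115570700201}{58736996588}$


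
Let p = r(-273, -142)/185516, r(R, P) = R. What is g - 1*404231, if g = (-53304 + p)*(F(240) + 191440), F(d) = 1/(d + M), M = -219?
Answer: -13252237818666711/1298612 ≈ -1.0205e+10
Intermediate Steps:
F(d) = 1/(-219 + d) (F(d) = 1/(d - 219) = 1/(-219 + d))
p = -273/185516 ≈ -0.0014716
g = -13251712879439339/1298612 (g = (-53304 - 273/185516)*(1/(-219 + 240) + 191440) = -9888745137*(1/21 + 191440)/185516 = -9888745137/185516*4020241/21 = -13251712879439339/1298612 ≈ -1.0205e+10)
g - 1*404231 = -13251712879439339/1298612 - 1*404231 = -13251712879439339/1298612 - 404231 = -13252237818666711/1298612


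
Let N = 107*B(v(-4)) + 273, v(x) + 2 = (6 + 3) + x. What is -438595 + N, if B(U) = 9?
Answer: -437359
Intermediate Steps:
v(x) = 7 + x (v(x) = -2 + ((6 + 3) + x) = -2 + (9 + x) = 7 + x)
N = 1236 (N = 107*9 + 273 = 963 + 273 = 1236)
-438595 + N = -438595 + 1236 = -437359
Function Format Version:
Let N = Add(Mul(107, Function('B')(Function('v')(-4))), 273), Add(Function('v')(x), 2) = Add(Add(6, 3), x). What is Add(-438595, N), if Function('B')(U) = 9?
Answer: -437359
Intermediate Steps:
Function('v')(x) = Add(7, x) (Function('v')(x) = Add(-2, Add(Add(6, 3), x)) = Add(-2, Add(9, x)) = Add(7, x))
N = 1236 (N = Add(Mul(107, 9), 273) = Add(963, 273) = 1236)
Add(-438595, N) = Add(-438595, 1236) = -437359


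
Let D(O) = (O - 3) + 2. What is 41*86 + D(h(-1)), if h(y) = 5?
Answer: 3530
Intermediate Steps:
D(O) = -1 + O (D(O) = (-3 + O) + 2 = -1 + O)
41*86 + D(h(-1)) = 41*86 + (-1 + 5) = 3526 + 4 = 3530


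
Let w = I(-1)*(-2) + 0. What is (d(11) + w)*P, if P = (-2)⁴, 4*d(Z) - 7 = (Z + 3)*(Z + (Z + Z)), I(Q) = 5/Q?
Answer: 2036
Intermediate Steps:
d(Z) = 7/4 + 3*Z*(3 + Z)/4 (d(Z) = 7/4 + ((Z + 3)*(Z + (Z + Z)))/4 = 7/4 + ((3 + Z)*(Z + 2*Z))/4 = 7/4 + ((3 + Z)*(3*Z))/4 = 7/4 + (3*Z*(3 + Z))/4 = 7/4 + 3*Z*(3 + Z)/4)
P = 16
w = 10 (w = (5/(-1))*(-2) + 0 = (5*(-1))*(-2) + 0 = -5*(-2) + 0 = 10 + 0 = 10)
(d(11) + w)*P = ((7/4 + (¾)*11² + (9/4)*11) + 10)*16 = ((7/4 + (¾)*121 + 99/4) + 10)*16 = ((7/4 + 363/4 + 99/4) + 10)*16 = (469/4 + 10)*16 = (509/4)*16 = 2036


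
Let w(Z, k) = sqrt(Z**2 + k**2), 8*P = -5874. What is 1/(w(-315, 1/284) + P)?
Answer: -14805417/8870104532 - 71*sqrt(8003091601)/8870104532 ≈ -0.0023852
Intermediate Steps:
P = -2937/4 (P = (1/8)*(-5874) = -2937/4 ≈ -734.25)
1/(w(-315, 1/284) + P) = 1/(sqrt((-315)**2 + (1/284)**2) - 2937/4) = 1/(sqrt(99225 + (1/284)**2) - 2937/4) = 1/(sqrt(99225 + 1/80656) - 2937/4) = 1/(sqrt(8003091601/80656) - 2937/4) = 1/(sqrt(8003091601)/284 - 2937/4) = 1/(-2937/4 + sqrt(8003091601)/284)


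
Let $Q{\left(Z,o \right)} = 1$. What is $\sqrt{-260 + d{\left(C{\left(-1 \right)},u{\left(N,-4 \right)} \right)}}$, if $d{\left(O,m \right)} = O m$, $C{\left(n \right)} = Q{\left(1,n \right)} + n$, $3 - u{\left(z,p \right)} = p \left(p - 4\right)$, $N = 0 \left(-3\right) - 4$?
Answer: $2 i \sqrt{65} \approx 16.125 i$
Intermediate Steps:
$N = -4$ ($N = 0 - 4 = -4$)
$u{\left(z,p \right)} = 3 - p \left(-4 + p\right)$ ($u{\left(z,p \right)} = 3 - p \left(p - 4\right) = 3 - p \left(-4 + p\right)$)
$C{\left(n \right)} = 1 + n$
$\sqrt{-260 + d{\left(C{\left(-1 \right)},u{\left(N,-4 \right)} \right)}} = \sqrt{-260 + \left(1 - 1\right) \left(3 - \left(-4\right)^{2} + 4 \left(-4\right)\right)} = \sqrt{-260 + 0 \left(3 - 16 - 16\right)} = \sqrt{-260 + 0 \left(-29\right)} = \sqrt{-260 + 0} = \sqrt{-260} = 2 i \sqrt{65}$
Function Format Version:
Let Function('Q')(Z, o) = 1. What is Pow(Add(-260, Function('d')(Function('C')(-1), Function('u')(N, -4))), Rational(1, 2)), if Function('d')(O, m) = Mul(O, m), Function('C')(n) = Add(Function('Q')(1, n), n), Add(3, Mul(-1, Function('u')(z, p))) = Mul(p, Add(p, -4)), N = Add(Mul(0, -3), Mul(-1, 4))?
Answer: Mul(2, I, Pow(65, Rational(1, 2))) ≈ Mul(16.125, I)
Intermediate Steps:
N = -4 (N = Add(0, -4) = -4)
Function('u')(z, p) = Add(3, Mul(-1, p, Add(-4, p))) (Function('u')(z, p) = Add(3, Mul(-1, Mul(p, Add(p, -4)))) = Add(3, Mul(-1, Mul(p, Add(-4, p)))) = Add(3, Mul(-1, p, Add(-4, p))))
Function('C')(n) = Add(1, n)
Pow(Add(-260, Function('d')(Function('C')(-1), Function('u')(N, -4))), Rational(1, 2)) = Pow(Add(-260, Mul(Add(1, -1), Add(3, Mul(-1, Pow(-4, 2)), Mul(4, -4)))), Rational(1, 2)) = Pow(Add(-260, Mul(0, Add(3, Mul(-1, 16), -16))), Rational(1, 2)) = Pow(Add(-260, Mul(0, Add(3, -16, -16))), Rational(1, 2)) = Pow(Add(-260, Mul(0, -29)), Rational(1, 2)) = Pow(Add(-260, 0), Rational(1, 2)) = Pow(-260, Rational(1, 2)) = Mul(2, I, Pow(65, Rational(1, 2)))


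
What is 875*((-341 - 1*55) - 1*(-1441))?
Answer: 914375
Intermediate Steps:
875*((-341 - 1*55) - 1*(-1441)) = 875*((-341 - 55) + 1441) = 875*(-396 + 1441) = 875*1045 = 914375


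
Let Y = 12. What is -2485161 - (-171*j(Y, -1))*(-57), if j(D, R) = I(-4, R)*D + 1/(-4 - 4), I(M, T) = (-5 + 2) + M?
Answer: -13321557/8 ≈ -1.6652e+6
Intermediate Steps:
I(M, T) = -3 + M
j(D, R) = -⅛ - 7*D (j(D, R) = (-3 - 4)*D + 1/(-4 - 4) = -7*D + 1/(-8) = -7*D - ⅛ = -⅛ - 7*D)
-2485161 - (-171*j(Y, -1))*(-57) = -2485161 - (-171*(-⅛ - 7*12))*(-57) = -2485161 - (-171*(-⅛ - 84))*(-57) = -2485161 - (-171*(-673/8))*(-57) = -2485161 - 115083*(-57)/8 = -2485161 - 1*(-6559731/8) = -2485161 + 6559731/8 = -13321557/8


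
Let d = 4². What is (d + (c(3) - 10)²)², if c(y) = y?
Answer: 4225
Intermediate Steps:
d = 16
(d + (c(3) - 10)²)² = (16 + (3 - 10)²)² = (16 + (-7)²)² = (16 + 49)² = 65² = 4225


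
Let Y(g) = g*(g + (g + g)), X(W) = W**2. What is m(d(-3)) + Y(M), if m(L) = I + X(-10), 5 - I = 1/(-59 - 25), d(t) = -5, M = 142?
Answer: 5090149/84 ≈ 60597.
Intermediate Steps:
I = 421/84 (I = 5 - 1/(-59 - 25) = 5 - 1/(-84) = 5 - 1*(-1/84) = 5 + 1/84 = 421/84 ≈ 5.0119)
m(L) = 8821/84 (m(L) = 421/84 + (-10)**2 = 421/84 + 100 = 8821/84)
Y(g) = 3*g**2 (Y(g) = g*(g + 2*g) = g*(3*g) = 3*g**2)
m(d(-3)) + Y(M) = 8821/84 + 3*142**2 = 8821/84 + 3*20164 = 8821/84 + 60492 = 5090149/84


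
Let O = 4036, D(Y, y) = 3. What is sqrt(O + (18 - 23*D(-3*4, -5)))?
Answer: sqrt(3985) ≈ 63.127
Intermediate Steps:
sqrt(O + (18 - 23*D(-3*4, -5))) = sqrt(4036 + (18 - 23*3)) = sqrt(4036 + (18 - 69)) = sqrt(4036 - 51) = sqrt(3985)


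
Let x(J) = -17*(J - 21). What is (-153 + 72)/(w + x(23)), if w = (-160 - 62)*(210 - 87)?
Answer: 81/27340 ≈ 0.0029627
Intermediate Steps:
x(J) = 357 - 17*J (x(J) = -17*(-21 + J) = 357 - 17*J)
w = -27306 (w = -222*123 = -27306)
(-153 + 72)/(w + x(23)) = (-153 + 72)/(-27306 + (357 - 17*23)) = -81/(-27306 + (357 - 391)) = -81/(-27306 - 34) = -81/(-27340) = -81*(-1/27340) = 81/27340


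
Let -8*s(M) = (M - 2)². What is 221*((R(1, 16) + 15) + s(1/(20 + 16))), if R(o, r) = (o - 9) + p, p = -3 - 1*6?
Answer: -5696717/10368 ≈ -549.45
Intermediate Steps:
p = -9 (p = -3 - 6 = -9)
s(M) = -(-2 + M)²/8 (s(M) = -(M - 2)²/8 = -(-2 + M)²/8)
R(o, r) = -18 + o (R(o, r) = (o - 9) - 9 = (-9 + o) - 9 = -18 + o)
221*((R(1, 16) + 15) + s(1/(20 + 16))) = 221*(((-18 + 1) + 15) - (-2 + 1/(20 + 16))²/8) = 221*((-17 + 15) - (-2 + 1/36)²/8) = 221*(-2 - (-2 + 1/36)²/8) = 221*(-2 - (-71/36)²/8) = 221*(-2 - ⅛*5041/1296) = 221*(-2 - 5041/10368) = 221*(-25777/10368) = -5696717/10368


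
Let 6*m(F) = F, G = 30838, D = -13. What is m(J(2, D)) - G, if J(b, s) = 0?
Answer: -30838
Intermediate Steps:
m(F) = F/6
m(J(2, D)) - G = (1/6)*0 - 1*30838 = 0 - 30838 = -30838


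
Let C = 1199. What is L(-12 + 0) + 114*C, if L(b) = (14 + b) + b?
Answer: 136676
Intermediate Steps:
L(b) = 14 + 2*b
L(-12 + 0) + 114*C = (14 + 2*(-12 + 0)) + 114*1199 = (14 + 2*(-12)) + 136686 = (14 - 24) + 136686 = -10 + 136686 = 136676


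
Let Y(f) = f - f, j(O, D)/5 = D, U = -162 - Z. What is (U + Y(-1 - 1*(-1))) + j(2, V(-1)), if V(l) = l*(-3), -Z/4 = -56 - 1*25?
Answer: -471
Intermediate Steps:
Z = 324 (Z = -4*(-56 - 1*25) = -4*(-56 - 25) = -4*(-81) = 324)
V(l) = -3*l
U = -486 (U = -162 - 1*324 = -162 - 324 = -486)
j(O, D) = 5*D
Y(f) = 0
(U + Y(-1 - 1*(-1))) + j(2, V(-1)) = (-486 + 0) + 5*(-3*(-1)) = -486 + 5*3 = -486 + 15 = -471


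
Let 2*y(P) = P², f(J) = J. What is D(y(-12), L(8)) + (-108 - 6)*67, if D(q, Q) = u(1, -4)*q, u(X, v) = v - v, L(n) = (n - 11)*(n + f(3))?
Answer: -7638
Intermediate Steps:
L(n) = (-11 + n)*(3 + n) (L(n) = (n - 11)*(n + 3) = (-11 + n)*(3 + n))
u(X, v) = 0
y(P) = P²/2
D(q, Q) = 0 (D(q, Q) = 0*q = 0)
D(y(-12), L(8)) + (-108 - 6)*67 = 0 + (-108 - 6)*67 = 0 - 114*67 = 0 - 7638 = -7638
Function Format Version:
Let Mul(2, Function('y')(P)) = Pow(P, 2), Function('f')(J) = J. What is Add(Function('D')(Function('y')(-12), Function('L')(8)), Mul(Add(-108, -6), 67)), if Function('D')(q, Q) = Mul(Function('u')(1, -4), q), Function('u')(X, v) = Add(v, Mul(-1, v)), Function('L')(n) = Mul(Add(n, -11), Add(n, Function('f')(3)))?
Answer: -7638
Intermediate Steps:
Function('L')(n) = Mul(Add(-11, n), Add(3, n)) (Function('L')(n) = Mul(Add(n, -11), Add(n, 3)) = Mul(Add(-11, n), Add(3, n)))
Function('u')(X, v) = 0
Function('y')(P) = Mul(Rational(1, 2), Pow(P, 2))
Function('D')(q, Q) = 0 (Function('D')(q, Q) = Mul(0, q) = 0)
Add(Function('D')(Function('y')(-12), Function('L')(8)), Mul(Add(-108, -6), 67)) = Add(0, Mul(Add(-108, -6), 67)) = Add(0, Mul(-114, 67)) = Add(0, -7638) = -7638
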